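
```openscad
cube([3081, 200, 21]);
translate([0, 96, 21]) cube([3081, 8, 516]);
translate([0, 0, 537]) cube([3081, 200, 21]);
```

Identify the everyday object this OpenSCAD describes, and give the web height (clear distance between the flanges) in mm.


An I-beam. The web height is 516 mm.

Two wide flanges with a thin centred web — an I-beam. Overall 558 mm minus two 21 mm flanges gives a web of 558 − 2·21 = 516 mm.


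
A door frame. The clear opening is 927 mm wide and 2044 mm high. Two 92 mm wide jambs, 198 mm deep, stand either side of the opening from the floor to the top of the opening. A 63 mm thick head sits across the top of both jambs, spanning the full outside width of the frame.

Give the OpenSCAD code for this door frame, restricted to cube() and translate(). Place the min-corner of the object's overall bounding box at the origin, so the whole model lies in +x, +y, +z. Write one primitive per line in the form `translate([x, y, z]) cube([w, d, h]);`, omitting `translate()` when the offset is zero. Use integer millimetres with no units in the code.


cube([92, 198, 2044]);
translate([1019, 0, 0]) cube([92, 198, 2044]);
translate([0, 0, 2044]) cube([1111, 198, 63]);


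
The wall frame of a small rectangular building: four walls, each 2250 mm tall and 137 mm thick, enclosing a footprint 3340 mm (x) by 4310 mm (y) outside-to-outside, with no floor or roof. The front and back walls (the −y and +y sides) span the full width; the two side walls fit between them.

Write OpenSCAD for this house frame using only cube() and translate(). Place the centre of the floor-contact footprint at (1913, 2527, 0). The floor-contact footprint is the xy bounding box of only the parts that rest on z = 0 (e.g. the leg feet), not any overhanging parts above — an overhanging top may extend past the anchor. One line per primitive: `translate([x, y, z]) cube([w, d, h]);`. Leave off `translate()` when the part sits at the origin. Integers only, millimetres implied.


translate([243, 372, 0]) cube([3340, 137, 2250]);
translate([243, 4545, 0]) cube([3340, 137, 2250]);
translate([243, 509, 0]) cube([137, 4036, 2250]);
translate([3446, 509, 0]) cube([137, 4036, 2250]);


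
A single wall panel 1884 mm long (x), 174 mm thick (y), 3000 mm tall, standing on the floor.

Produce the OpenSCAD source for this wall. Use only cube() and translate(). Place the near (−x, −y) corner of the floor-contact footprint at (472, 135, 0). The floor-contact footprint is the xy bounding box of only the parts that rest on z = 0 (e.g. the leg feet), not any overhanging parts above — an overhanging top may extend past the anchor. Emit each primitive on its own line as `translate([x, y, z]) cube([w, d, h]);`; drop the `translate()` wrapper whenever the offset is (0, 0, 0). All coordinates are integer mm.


translate([472, 135, 0]) cube([1884, 174, 3000]);


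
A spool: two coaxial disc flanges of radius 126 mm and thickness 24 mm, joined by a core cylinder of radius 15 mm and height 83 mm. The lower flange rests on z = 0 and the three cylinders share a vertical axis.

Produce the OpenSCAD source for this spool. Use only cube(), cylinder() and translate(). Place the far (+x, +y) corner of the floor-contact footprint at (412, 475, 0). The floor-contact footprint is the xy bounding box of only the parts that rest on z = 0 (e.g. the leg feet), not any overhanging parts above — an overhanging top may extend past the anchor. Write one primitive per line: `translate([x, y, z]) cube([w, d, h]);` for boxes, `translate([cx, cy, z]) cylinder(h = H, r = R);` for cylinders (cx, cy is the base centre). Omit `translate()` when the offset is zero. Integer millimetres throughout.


translate([286, 349, 0]) cylinder(h = 24, r = 126);
translate([286, 349, 24]) cylinder(h = 83, r = 15);
translate([286, 349, 107]) cylinder(h = 24, r = 126);


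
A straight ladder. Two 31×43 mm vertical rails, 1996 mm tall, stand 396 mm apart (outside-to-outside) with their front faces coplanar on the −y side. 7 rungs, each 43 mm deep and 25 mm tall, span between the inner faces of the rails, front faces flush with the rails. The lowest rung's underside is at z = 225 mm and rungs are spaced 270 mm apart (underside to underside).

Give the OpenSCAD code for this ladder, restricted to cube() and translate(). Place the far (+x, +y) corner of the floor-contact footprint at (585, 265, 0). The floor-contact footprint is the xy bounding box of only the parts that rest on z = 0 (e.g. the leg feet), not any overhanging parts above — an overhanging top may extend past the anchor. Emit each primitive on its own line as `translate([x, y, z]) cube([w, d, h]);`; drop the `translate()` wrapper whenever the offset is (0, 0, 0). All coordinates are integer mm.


translate([189, 222, 0]) cube([31, 43, 1996]);
translate([554, 222, 0]) cube([31, 43, 1996]);
translate([220, 222, 225]) cube([334, 43, 25]);
translate([220, 222, 495]) cube([334, 43, 25]);
translate([220, 222, 765]) cube([334, 43, 25]);
translate([220, 222, 1035]) cube([334, 43, 25]);
translate([220, 222, 1305]) cube([334, 43, 25]);
translate([220, 222, 1575]) cube([334, 43, 25]);
translate([220, 222, 1845]) cube([334, 43, 25]);


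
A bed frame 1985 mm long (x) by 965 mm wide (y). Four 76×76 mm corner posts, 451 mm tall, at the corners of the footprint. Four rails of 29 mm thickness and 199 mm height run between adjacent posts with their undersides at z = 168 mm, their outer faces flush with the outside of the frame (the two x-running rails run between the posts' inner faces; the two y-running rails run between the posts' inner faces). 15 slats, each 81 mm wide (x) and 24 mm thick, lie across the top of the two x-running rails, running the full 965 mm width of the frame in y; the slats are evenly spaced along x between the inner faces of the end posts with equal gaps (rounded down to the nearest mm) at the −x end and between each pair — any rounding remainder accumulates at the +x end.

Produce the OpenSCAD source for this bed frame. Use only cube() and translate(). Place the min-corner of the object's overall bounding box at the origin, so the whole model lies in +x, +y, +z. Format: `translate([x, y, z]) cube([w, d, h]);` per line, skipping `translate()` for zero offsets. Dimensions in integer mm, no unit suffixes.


// slat z = rail_z + rail_h = 168 + 199 = 367
// slat gap = ⌊(1833 − 15·81) / 16⌋ = 38
cube([76, 76, 451]);
translate([0, 889, 0]) cube([76, 76, 451]);
translate([1909, 0, 0]) cube([76, 76, 451]);
translate([1909, 889, 0]) cube([76, 76, 451]);
translate([76, 0, 168]) cube([1833, 29, 199]);
translate([76, 936, 168]) cube([1833, 29, 199]);
translate([0, 76, 168]) cube([29, 813, 199]);
translate([1956, 76, 168]) cube([29, 813, 199]);
translate([114, 0, 367]) cube([81, 965, 24]);
translate([233, 0, 367]) cube([81, 965, 24]);
translate([352, 0, 367]) cube([81, 965, 24]);
translate([471, 0, 367]) cube([81, 965, 24]);
translate([590, 0, 367]) cube([81, 965, 24]);
translate([709, 0, 367]) cube([81, 965, 24]);
translate([828, 0, 367]) cube([81, 965, 24]);
translate([947, 0, 367]) cube([81, 965, 24]);
translate([1066, 0, 367]) cube([81, 965, 24]);
translate([1185, 0, 367]) cube([81, 965, 24]);
translate([1304, 0, 367]) cube([81, 965, 24]);
translate([1423, 0, 367]) cube([81, 965, 24]);
translate([1542, 0, 367]) cube([81, 965, 24]);
translate([1661, 0, 367]) cube([81, 965, 24]);
translate([1780, 0, 367]) cube([81, 965, 24]);


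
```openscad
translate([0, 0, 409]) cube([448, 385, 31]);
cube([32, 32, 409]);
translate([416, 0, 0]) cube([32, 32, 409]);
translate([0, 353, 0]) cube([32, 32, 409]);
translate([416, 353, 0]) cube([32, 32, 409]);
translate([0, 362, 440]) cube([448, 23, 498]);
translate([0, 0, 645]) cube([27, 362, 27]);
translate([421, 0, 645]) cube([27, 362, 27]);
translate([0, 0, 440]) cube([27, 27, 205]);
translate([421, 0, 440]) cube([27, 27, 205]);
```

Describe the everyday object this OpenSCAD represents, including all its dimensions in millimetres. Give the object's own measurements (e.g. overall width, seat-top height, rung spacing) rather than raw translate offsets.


A chair. The seat is a 448×385×31 mm slab with its top at z = 440 mm, on four 32×32 mm corner legs (flush with the seat edges, standing on z = 0). A flat backrest 23 mm thick, 498 mm tall, spans the full seat width and rises from the seat top along its +y edge, rear face flush with the rear of the seat. Two armrests of 27×27 mm section run along each side from the seat's front edge to the front of the backrest, top faces 232 mm above the seat top and outer faces flush with the seat's x-edges; a 27×27 mm post under the front of each armrest stands on the seat at the front corner.


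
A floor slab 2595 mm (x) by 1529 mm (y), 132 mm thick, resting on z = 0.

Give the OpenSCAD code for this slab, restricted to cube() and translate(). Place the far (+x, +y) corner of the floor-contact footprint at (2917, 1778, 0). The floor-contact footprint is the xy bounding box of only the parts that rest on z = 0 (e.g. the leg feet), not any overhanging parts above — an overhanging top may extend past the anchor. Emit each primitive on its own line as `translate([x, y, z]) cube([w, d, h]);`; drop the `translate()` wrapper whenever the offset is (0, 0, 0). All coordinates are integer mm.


translate([322, 249, 0]) cube([2595, 1529, 132]);


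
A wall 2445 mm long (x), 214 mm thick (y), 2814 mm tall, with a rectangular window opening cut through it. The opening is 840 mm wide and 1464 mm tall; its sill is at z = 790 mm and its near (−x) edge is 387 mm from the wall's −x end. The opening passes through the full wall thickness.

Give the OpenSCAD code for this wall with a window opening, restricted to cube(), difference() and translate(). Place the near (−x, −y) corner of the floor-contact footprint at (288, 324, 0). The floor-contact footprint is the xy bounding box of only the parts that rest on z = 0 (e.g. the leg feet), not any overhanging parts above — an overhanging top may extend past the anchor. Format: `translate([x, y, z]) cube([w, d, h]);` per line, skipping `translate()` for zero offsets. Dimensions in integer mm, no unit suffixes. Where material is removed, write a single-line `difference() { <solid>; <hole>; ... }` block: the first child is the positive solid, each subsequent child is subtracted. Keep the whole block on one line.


difference() { translate([288, 324, 0]) cube([2445, 214, 2814]); translate([675, 324, 790]) cube([840, 214, 1464]); }


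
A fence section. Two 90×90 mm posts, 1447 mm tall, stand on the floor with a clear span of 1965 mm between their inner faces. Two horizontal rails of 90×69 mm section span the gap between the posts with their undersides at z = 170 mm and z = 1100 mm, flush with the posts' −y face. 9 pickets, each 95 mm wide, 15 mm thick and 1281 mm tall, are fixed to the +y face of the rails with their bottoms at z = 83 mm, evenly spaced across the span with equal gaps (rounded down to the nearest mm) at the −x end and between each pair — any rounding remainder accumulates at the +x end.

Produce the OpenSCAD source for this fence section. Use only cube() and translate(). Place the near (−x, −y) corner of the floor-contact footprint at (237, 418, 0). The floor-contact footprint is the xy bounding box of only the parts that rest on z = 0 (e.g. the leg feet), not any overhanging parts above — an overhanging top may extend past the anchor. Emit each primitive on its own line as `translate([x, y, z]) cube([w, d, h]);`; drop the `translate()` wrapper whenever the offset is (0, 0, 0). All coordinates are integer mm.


translate([237, 418, 0]) cube([90, 90, 1447]);
translate([2292, 418, 0]) cube([90, 90, 1447]);
translate([327, 418, 170]) cube([1965, 90, 69]);
translate([327, 418, 1100]) cube([1965, 90, 69]);
translate([438, 508, 83]) cube([95, 15, 1281]);
translate([644, 508, 83]) cube([95, 15, 1281]);
translate([850, 508, 83]) cube([95, 15, 1281]);
translate([1056, 508, 83]) cube([95, 15, 1281]);
translate([1262, 508, 83]) cube([95, 15, 1281]);
translate([1468, 508, 83]) cube([95, 15, 1281]);
translate([1674, 508, 83]) cube([95, 15, 1281]);
translate([1880, 508, 83]) cube([95, 15, 1281]);
translate([2086, 508, 83]) cube([95, 15, 1281]);


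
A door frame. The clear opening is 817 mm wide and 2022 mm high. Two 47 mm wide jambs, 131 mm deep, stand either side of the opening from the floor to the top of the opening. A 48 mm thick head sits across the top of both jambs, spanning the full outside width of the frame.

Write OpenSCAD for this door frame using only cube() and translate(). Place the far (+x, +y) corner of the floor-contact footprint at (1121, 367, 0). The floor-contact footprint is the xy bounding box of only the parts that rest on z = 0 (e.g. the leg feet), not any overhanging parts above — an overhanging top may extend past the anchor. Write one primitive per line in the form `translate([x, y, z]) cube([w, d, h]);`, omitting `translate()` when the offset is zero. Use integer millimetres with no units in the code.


translate([210, 236, 0]) cube([47, 131, 2022]);
translate([1074, 236, 0]) cube([47, 131, 2022]);
translate([210, 236, 2022]) cube([911, 131, 48]);


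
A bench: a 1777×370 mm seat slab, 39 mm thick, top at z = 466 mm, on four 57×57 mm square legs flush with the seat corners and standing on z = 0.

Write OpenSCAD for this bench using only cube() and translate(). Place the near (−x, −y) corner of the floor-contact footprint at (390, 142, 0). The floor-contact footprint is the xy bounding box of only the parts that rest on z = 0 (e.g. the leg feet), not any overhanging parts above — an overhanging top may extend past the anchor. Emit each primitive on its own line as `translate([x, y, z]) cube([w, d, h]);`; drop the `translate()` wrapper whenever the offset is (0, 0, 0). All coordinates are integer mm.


translate([390, 142, 427]) cube([1777, 370, 39]);
translate([390, 142, 0]) cube([57, 57, 427]);
translate([390, 455, 0]) cube([57, 57, 427]);
translate([2110, 142, 0]) cube([57, 57, 427]);
translate([2110, 455, 0]) cube([57, 57, 427]);


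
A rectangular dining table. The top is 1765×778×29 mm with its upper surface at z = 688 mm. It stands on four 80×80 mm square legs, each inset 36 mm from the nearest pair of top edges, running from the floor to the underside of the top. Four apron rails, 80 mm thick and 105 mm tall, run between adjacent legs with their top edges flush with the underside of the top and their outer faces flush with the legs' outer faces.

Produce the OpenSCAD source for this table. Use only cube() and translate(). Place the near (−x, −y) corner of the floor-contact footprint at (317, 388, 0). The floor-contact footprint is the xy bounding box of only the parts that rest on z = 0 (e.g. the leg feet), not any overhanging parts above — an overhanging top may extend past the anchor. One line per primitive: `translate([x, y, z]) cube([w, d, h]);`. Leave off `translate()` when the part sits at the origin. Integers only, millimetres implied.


// leg_h = 688 - 29 = 659
// apron z = 659 - 105 = 554
translate([281, 352, 659]) cube([1765, 778, 29]);
translate([317, 388, 0]) cube([80, 80, 659]);
translate([1930, 388, 0]) cube([80, 80, 659]);
translate([317, 1014, 0]) cube([80, 80, 659]);
translate([1930, 1014, 0]) cube([80, 80, 659]);
translate([397, 388, 554]) cube([1533, 80, 105]);
translate([397, 1014, 554]) cube([1533, 80, 105]);
translate([317, 468, 554]) cube([80, 546, 105]);
translate([1930, 468, 554]) cube([80, 546, 105]);


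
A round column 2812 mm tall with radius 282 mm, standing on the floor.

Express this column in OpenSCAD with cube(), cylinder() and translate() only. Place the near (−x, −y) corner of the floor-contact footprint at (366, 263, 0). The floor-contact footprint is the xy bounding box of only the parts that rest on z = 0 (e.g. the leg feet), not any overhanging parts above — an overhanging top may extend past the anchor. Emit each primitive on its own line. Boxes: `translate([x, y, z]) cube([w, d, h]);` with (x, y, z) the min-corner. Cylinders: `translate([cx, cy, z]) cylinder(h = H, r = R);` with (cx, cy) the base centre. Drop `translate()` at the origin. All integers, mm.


translate([648, 545, 0]) cylinder(h = 2812, r = 282);


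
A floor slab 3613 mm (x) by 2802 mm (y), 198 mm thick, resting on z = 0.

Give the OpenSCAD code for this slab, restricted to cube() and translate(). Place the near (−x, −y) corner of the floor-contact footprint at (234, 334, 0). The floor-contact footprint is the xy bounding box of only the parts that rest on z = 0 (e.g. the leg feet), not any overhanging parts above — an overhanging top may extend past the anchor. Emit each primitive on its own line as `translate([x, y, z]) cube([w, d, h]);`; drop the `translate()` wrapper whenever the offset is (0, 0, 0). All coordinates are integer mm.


translate([234, 334, 0]) cube([3613, 2802, 198]);


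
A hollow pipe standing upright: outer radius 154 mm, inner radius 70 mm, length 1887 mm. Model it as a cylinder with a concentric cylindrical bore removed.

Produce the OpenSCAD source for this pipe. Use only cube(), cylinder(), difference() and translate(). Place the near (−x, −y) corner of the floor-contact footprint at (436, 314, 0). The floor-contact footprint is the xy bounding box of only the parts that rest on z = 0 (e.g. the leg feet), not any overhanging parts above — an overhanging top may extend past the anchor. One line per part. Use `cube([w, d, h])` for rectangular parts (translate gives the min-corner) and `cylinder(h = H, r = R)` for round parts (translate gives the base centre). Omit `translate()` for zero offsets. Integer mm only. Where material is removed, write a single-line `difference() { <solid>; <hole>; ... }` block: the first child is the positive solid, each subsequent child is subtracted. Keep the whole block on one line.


difference() { translate([590, 468, 0]) cylinder(h = 1887, r = 154); translate([590, 468, 0]) cylinder(h = 1887, r = 70); }


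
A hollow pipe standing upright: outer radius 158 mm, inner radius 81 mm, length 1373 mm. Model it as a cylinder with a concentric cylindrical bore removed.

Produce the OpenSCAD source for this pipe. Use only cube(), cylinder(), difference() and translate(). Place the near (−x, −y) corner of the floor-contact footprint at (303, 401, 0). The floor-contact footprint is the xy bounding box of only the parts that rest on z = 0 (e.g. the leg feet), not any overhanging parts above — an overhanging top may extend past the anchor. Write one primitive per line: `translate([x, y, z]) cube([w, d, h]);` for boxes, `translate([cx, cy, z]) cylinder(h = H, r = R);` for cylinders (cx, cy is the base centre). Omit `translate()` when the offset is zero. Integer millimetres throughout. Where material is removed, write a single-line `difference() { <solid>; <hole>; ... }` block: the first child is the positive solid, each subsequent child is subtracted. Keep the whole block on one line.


difference() { translate([461, 559, 0]) cylinder(h = 1373, r = 158); translate([461, 559, 0]) cylinder(h = 1373, r = 81); }


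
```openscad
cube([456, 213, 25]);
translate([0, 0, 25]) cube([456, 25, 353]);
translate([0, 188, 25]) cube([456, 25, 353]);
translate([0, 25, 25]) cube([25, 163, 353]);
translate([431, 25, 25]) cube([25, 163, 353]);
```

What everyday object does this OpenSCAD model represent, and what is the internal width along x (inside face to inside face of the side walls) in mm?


An open box. The internal width is 406 mm.

A 456×213 base slab with four walls standing on it — an open box. The base is 456 mm wide and the walls are 25 mm thick, so the internal width is 456 − 2 × 25 = 406 mm.


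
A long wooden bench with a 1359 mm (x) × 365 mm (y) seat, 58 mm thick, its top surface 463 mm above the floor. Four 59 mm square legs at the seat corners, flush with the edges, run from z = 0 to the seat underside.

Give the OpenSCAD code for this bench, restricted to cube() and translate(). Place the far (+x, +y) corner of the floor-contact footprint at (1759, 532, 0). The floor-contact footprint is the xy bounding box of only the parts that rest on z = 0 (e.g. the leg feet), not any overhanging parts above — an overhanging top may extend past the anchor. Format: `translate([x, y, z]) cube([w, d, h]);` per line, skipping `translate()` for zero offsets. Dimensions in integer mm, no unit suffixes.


translate([400, 167, 405]) cube([1359, 365, 58]);
translate([400, 167, 0]) cube([59, 59, 405]);
translate([400, 473, 0]) cube([59, 59, 405]);
translate([1700, 167, 0]) cube([59, 59, 405]);
translate([1700, 473, 0]) cube([59, 59, 405]);


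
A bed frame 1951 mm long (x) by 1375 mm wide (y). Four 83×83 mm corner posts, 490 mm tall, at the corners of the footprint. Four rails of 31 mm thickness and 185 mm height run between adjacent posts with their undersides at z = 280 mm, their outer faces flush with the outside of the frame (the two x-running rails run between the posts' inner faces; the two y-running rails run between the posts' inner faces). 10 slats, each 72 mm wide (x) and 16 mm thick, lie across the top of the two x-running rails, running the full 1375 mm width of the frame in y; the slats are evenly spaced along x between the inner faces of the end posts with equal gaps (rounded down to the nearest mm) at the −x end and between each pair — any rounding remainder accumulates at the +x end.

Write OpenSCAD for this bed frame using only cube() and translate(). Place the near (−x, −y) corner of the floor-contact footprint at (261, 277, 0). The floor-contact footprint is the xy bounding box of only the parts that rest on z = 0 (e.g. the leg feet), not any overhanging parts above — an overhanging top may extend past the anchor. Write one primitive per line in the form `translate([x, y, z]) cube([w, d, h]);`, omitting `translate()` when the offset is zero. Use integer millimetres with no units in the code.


translate([261, 277, 0]) cube([83, 83, 490]);
translate([261, 1569, 0]) cube([83, 83, 490]);
translate([2129, 277, 0]) cube([83, 83, 490]);
translate([2129, 1569, 0]) cube([83, 83, 490]);
translate([344, 277, 280]) cube([1785, 31, 185]);
translate([344, 1621, 280]) cube([1785, 31, 185]);
translate([261, 360, 280]) cube([31, 1209, 185]);
translate([2181, 360, 280]) cube([31, 1209, 185]);
translate([440, 277, 465]) cube([72, 1375, 16]);
translate([608, 277, 465]) cube([72, 1375, 16]);
translate([776, 277, 465]) cube([72, 1375, 16]);
translate([944, 277, 465]) cube([72, 1375, 16]);
translate([1112, 277, 465]) cube([72, 1375, 16]);
translate([1280, 277, 465]) cube([72, 1375, 16]);
translate([1448, 277, 465]) cube([72, 1375, 16]);
translate([1616, 277, 465]) cube([72, 1375, 16]);
translate([1784, 277, 465]) cube([72, 1375, 16]);
translate([1952, 277, 465]) cube([72, 1375, 16]);


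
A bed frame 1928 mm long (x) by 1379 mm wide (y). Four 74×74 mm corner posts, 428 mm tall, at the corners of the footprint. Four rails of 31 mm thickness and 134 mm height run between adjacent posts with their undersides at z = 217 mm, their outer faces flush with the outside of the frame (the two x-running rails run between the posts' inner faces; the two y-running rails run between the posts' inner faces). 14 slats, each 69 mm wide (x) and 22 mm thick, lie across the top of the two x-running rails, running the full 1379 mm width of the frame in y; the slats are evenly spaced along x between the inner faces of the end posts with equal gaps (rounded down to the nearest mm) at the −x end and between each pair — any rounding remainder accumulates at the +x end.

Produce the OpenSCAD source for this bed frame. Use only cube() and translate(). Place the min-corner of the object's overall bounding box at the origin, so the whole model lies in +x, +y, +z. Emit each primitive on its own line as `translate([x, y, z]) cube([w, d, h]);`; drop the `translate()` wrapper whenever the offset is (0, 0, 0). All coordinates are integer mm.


cube([74, 74, 428]);
translate([0, 1305, 0]) cube([74, 74, 428]);
translate([1854, 0, 0]) cube([74, 74, 428]);
translate([1854, 1305, 0]) cube([74, 74, 428]);
translate([74, 0, 217]) cube([1780, 31, 134]);
translate([74, 1348, 217]) cube([1780, 31, 134]);
translate([0, 74, 217]) cube([31, 1231, 134]);
translate([1897, 74, 217]) cube([31, 1231, 134]);
translate([128, 0, 351]) cube([69, 1379, 22]);
translate([251, 0, 351]) cube([69, 1379, 22]);
translate([374, 0, 351]) cube([69, 1379, 22]);
translate([497, 0, 351]) cube([69, 1379, 22]);
translate([620, 0, 351]) cube([69, 1379, 22]);
translate([743, 0, 351]) cube([69, 1379, 22]);
translate([866, 0, 351]) cube([69, 1379, 22]);
translate([989, 0, 351]) cube([69, 1379, 22]);
translate([1112, 0, 351]) cube([69, 1379, 22]);
translate([1235, 0, 351]) cube([69, 1379, 22]);
translate([1358, 0, 351]) cube([69, 1379, 22]);
translate([1481, 0, 351]) cube([69, 1379, 22]);
translate([1604, 0, 351]) cube([69, 1379, 22]);
translate([1727, 0, 351]) cube([69, 1379, 22]);


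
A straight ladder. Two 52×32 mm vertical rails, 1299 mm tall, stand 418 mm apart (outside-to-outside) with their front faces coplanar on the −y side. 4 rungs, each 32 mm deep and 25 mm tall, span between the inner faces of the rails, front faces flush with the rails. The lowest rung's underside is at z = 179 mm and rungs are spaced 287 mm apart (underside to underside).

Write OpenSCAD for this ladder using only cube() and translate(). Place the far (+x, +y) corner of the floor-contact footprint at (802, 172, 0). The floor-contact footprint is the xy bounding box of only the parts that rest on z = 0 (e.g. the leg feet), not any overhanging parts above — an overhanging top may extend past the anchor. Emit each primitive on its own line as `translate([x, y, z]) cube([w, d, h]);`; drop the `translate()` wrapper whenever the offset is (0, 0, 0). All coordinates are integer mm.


// rung span = 418 - 2*52 = 314
// rung[k] z = 179 + k*287
translate([384, 140, 0]) cube([52, 32, 1299]);
translate([750, 140, 0]) cube([52, 32, 1299]);
translate([436, 140, 179]) cube([314, 32, 25]);
translate([436, 140, 466]) cube([314, 32, 25]);
translate([436, 140, 753]) cube([314, 32, 25]);
translate([436, 140, 1040]) cube([314, 32, 25]);


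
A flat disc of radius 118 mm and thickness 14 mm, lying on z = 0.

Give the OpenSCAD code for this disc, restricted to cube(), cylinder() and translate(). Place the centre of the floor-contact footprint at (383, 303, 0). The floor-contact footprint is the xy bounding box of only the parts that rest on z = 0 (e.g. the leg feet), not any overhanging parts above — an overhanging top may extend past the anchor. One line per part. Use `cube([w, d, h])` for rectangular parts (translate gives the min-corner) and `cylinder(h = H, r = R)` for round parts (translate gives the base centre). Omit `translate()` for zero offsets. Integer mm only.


translate([383, 303, 0]) cylinder(h = 14, r = 118);


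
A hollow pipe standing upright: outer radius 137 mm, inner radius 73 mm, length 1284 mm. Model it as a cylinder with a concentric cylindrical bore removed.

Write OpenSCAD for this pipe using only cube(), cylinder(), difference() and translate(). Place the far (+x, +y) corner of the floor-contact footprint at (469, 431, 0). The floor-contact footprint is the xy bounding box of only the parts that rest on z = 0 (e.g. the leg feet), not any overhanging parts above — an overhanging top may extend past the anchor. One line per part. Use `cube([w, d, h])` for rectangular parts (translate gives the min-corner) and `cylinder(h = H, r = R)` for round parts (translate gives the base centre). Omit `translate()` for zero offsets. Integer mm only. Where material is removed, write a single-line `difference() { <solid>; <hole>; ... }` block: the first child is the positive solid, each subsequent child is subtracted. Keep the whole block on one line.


difference() { translate([332, 294, 0]) cylinder(h = 1284, r = 137); translate([332, 294, 0]) cylinder(h = 1284, r = 73); }


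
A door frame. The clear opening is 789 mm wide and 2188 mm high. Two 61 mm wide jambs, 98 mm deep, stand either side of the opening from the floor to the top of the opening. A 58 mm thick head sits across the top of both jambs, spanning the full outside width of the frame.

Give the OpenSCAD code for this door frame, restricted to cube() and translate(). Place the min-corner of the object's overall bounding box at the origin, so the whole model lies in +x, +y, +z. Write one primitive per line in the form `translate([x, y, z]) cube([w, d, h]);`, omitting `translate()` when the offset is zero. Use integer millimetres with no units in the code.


cube([61, 98, 2188]);
translate([850, 0, 0]) cube([61, 98, 2188]);
translate([0, 0, 2188]) cube([911, 98, 58]);


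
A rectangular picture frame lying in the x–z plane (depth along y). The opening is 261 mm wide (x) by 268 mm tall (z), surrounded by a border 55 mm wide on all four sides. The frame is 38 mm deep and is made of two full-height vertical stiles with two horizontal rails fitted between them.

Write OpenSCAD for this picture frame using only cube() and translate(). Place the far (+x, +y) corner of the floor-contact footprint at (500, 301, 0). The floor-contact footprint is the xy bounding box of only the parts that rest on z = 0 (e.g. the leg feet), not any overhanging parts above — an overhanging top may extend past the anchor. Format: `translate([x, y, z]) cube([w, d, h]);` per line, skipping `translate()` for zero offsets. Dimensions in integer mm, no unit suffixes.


translate([129, 263, 0]) cube([55, 38, 378]);
translate([445, 263, 0]) cube([55, 38, 378]);
translate([184, 263, 0]) cube([261, 38, 55]);
translate([184, 263, 323]) cube([261, 38, 55]);


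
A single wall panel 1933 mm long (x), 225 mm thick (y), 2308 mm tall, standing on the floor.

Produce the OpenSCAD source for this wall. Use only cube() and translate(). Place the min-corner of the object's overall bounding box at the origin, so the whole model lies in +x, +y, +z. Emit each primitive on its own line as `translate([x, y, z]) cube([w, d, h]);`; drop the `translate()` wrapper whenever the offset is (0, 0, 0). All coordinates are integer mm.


cube([1933, 225, 2308]);


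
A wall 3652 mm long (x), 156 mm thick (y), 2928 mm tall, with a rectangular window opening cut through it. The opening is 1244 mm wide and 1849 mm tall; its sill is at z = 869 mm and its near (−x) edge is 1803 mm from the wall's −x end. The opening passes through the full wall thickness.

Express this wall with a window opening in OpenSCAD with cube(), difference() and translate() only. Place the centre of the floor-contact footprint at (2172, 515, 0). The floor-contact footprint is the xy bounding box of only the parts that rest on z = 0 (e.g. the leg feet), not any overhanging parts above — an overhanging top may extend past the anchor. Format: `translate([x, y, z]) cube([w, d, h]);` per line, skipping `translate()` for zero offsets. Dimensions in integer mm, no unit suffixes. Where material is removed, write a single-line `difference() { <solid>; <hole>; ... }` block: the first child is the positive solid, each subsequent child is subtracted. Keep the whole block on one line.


difference() { translate([346, 437, 0]) cube([3652, 156, 2928]); translate([2149, 437, 869]) cube([1244, 156, 1849]); }


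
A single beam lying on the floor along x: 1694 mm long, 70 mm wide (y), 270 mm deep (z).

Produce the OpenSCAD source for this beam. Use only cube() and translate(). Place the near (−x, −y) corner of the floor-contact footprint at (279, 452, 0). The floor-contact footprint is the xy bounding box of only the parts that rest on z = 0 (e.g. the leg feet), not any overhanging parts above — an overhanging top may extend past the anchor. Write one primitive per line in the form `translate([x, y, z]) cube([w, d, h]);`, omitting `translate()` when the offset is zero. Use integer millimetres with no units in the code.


translate([279, 452, 0]) cube([1694, 70, 270]);


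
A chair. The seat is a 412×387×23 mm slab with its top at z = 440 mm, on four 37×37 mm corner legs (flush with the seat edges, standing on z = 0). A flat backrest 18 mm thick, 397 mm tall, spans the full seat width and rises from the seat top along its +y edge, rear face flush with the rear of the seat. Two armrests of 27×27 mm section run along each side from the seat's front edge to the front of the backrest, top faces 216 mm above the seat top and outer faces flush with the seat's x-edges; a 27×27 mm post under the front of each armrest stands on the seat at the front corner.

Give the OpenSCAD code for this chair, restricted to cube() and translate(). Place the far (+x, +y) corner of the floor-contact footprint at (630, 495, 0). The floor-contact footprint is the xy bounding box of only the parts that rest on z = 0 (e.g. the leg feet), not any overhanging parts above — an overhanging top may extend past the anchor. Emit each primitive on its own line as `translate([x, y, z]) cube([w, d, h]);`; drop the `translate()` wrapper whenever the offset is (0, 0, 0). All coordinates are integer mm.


translate([218, 108, 417]) cube([412, 387, 23]);
translate([218, 108, 0]) cube([37, 37, 417]);
translate([593, 108, 0]) cube([37, 37, 417]);
translate([218, 458, 0]) cube([37, 37, 417]);
translate([593, 458, 0]) cube([37, 37, 417]);
translate([218, 477, 440]) cube([412, 18, 397]);
translate([218, 108, 629]) cube([27, 369, 27]);
translate([603, 108, 629]) cube([27, 369, 27]);
translate([218, 108, 440]) cube([27, 27, 189]);
translate([603, 108, 440]) cube([27, 27, 189]);


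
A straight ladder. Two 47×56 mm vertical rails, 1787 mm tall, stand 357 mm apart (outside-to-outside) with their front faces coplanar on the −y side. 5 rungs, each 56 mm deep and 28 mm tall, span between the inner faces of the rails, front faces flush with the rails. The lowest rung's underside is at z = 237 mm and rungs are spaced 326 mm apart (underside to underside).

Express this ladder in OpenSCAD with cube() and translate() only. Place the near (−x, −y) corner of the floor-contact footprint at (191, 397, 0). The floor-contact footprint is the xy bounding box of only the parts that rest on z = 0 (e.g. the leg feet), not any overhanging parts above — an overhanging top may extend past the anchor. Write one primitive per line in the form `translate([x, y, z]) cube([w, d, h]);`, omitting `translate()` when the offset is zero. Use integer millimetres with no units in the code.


translate([191, 397, 0]) cube([47, 56, 1787]);
translate([501, 397, 0]) cube([47, 56, 1787]);
translate([238, 397, 237]) cube([263, 56, 28]);
translate([238, 397, 563]) cube([263, 56, 28]);
translate([238, 397, 889]) cube([263, 56, 28]);
translate([238, 397, 1215]) cube([263, 56, 28]);
translate([238, 397, 1541]) cube([263, 56, 28]);


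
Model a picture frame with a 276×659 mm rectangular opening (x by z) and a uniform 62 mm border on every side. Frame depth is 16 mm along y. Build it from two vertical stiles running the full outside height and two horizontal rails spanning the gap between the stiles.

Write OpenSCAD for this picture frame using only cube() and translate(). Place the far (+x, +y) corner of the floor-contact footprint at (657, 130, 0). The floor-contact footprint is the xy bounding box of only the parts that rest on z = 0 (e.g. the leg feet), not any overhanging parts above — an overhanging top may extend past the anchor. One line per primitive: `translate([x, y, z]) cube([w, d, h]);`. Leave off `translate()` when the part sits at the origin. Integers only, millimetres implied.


translate([257, 114, 0]) cube([62, 16, 783]);
translate([595, 114, 0]) cube([62, 16, 783]);
translate([319, 114, 0]) cube([276, 16, 62]);
translate([319, 114, 721]) cube([276, 16, 62]);


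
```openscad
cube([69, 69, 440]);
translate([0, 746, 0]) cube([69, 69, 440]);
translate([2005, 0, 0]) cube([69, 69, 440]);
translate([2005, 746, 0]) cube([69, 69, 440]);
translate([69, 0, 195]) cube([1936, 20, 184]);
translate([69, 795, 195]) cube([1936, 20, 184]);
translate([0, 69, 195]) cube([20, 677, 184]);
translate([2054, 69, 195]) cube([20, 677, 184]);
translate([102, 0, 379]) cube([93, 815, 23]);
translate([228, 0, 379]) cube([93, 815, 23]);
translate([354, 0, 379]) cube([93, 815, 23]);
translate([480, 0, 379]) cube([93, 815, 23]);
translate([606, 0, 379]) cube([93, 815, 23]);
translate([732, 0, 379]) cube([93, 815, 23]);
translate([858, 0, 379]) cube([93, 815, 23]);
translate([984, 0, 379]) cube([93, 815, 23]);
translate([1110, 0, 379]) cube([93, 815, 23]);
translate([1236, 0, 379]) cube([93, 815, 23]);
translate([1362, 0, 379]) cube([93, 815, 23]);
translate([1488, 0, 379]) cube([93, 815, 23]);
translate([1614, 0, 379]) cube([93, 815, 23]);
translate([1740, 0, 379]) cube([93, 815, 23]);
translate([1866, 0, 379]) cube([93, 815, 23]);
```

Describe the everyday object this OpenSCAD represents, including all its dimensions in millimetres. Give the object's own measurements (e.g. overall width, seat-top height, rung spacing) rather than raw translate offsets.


A bed frame 2074 mm long (x) by 815 mm wide (y). Four 69×69 mm corner posts, 440 mm tall, at the corners of the footprint. Four rails of 20 mm thickness and 184 mm height run between adjacent posts with their undersides at z = 195 mm, their outer faces flush with the outside of the frame (the two x-running rails run between the posts' inner faces; the two y-running rails run between the posts' inner faces). 15 slats, each 93 mm wide (x) and 23 mm thick, lie across the top of the two x-running rails, running the full 815 mm width of the frame in y; along x they sit between the end posts with a 33 mm gap after the −x posts and between neighbouring slats, leaving 46 mm before the +x posts.


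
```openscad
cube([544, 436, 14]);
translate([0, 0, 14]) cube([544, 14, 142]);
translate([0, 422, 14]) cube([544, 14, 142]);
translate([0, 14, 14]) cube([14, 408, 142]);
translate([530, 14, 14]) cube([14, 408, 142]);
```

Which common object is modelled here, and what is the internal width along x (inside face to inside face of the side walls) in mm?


An open box. The internal width is 516 mm.

A 544×436 base slab with four walls standing on it — an open box. The base is 544 mm wide and the walls are 14 mm thick, so the internal width is 544 − 2 × 14 = 516 mm.


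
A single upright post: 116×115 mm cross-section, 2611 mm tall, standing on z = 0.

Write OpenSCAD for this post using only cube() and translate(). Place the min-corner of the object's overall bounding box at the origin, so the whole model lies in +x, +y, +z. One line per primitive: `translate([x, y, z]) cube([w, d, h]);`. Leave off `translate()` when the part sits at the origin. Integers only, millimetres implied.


cube([116, 115, 2611]);


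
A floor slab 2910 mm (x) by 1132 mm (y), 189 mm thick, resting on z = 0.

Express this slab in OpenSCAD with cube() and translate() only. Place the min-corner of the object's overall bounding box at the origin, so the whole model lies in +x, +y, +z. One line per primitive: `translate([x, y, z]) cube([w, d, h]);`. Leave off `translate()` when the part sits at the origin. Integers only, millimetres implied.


cube([2910, 1132, 189]);


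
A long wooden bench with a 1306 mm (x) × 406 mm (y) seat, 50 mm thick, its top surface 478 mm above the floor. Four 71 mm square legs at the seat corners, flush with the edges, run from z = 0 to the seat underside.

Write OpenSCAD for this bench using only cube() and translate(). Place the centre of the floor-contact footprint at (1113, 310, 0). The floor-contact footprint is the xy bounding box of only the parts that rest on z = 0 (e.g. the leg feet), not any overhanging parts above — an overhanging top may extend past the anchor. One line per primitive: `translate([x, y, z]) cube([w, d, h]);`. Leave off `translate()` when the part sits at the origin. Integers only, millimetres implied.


// leg_h = 478 − 50 = 428
translate([460, 107, 428]) cube([1306, 406, 50]);
translate([460, 107, 0]) cube([71, 71, 428]);
translate([460, 442, 0]) cube([71, 71, 428]);
translate([1695, 107, 0]) cube([71, 71, 428]);
translate([1695, 442, 0]) cube([71, 71, 428]);


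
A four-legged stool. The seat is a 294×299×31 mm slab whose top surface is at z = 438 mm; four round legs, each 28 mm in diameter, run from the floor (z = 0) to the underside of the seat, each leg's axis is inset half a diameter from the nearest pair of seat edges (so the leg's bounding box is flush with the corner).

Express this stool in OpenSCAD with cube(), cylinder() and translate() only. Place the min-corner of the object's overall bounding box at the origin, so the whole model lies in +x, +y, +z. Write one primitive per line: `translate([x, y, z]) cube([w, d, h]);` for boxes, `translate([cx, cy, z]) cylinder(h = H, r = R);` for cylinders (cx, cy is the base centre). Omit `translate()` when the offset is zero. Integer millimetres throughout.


translate([0, 0, 407]) cube([294, 299, 31]);
translate([14, 14, 0]) cylinder(h = 407, r = 14);
translate([280, 14, 0]) cylinder(h = 407, r = 14);
translate([14, 285, 0]) cylinder(h = 407, r = 14);
translate([280, 285, 0]) cylinder(h = 407, r = 14);
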